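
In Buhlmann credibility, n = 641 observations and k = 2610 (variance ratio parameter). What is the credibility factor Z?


Z = n / (n + k)
= 641 / (641 + 2610)
= 641 / 3251
= 0.1972


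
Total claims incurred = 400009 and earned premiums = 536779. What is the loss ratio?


Loss ratio = claims / premiums
= 400009 / 536779
= 0.7452


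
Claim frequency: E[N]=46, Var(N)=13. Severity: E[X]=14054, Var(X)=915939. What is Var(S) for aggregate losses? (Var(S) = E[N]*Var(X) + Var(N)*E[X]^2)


Var(S) = E[N]*Var(X) + Var(N)*E[X]^2
= 46*915939 + 13*14054^2
= 42133194 + 2567693908
= 2.6098e+09


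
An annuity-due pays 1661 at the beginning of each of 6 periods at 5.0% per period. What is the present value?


PV_due = PMT * (1-(1+i)^(-n))/i * (1+i)
PV_immediate = 8430.7245
PV_due = 8430.7245 * 1.05
= 8852.2607


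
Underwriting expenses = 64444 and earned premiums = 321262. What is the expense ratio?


Expense ratio = expenses / premiums
= 64444 / 321262
= 0.2006


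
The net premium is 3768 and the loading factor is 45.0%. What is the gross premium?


Gross = net * (1 + loading)
= 3768 * (1 + 0.45)
= 3768 * 1.45
= 5463.6


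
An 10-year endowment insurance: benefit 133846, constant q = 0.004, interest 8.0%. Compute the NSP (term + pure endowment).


Term component = 3537.3859
Pure endowment = 10_p_x * v^10 * benefit = 0.960712 * 0.463193 * 133846 = 59560.8965
NSP = 63098.2824


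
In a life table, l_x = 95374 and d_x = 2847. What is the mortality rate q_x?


q_x = d_x / l_x
= 2847 / 95374
= 0.0299


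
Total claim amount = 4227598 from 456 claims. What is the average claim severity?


severity = total / number
= 4227598 / 456
= 9271.0482


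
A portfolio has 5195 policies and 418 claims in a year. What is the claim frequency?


frequency = claims / policies
= 418 / 5195
= 0.0805


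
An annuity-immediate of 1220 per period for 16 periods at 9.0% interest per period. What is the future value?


FV = PMT * ((1+i)^n - 1) / i
= 1220 * ((1.09)^16 - 1) / 0.09
= 1220 * (3.970306 - 1) / 0.09
= 40264.1464


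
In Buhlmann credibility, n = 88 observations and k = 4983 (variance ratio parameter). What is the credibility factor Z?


Z = n / (n + k)
= 88 / (88 + 4983)
= 88 / 5071
= 0.0174


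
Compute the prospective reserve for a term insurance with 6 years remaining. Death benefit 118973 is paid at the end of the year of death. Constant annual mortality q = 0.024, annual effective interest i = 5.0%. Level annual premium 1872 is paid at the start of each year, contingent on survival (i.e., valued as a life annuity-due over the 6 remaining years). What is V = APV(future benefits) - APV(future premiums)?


v = 1/(1+i) = 0.952381
APV(future benefits) per unit = sum_{k=0}^{5} k_p_x * q * v^(k+1) = 0.115133
APV(future benefits) = 118973 * 0.115133 = 13697.7778
Life annuity-due factor ä_{x:6} = sum_{k=0}^{5} k_p_x * v^k = 5.037091
APV(future premiums) = 1872 * 5.037091 = 9429.4336
V = 13697.7778 - 9429.4336
= 4268.3442


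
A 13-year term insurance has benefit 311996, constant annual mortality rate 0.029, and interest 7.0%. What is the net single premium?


NSP = benefit * sum_{k=0}^{n-1} k_p_x * q * v^(k+1)
With constant q=0.029, v=0.934579
Sum = 0.210016
NSP = 311996 * 0.210016
= 65524.1806


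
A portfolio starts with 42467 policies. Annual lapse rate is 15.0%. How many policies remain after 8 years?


remaining = initial * (1 - lapse)^years
= 42467 * (1 - 0.15)^8
= 42467 * 0.272491
= 11571.8551


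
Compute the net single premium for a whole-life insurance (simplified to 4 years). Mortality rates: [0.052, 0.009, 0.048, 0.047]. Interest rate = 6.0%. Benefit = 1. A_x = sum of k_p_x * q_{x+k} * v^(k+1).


v = 0.943396
Year 0: k_p_x=1.0, q=0.052, term=0.049057
Year 1: k_p_x=0.948, q=0.009, term=0.007593
Year 2: k_p_x=0.939468, q=0.048, term=0.037862
Year 3: k_p_x=0.894374, q=0.047, term=0.033296
A_x = 0.1278


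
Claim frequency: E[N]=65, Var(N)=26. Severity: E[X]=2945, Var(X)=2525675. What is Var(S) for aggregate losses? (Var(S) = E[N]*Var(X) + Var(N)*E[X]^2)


Var(S) = E[N]*Var(X) + Var(N)*E[X]^2
= 65*2525675 + 26*2945^2
= 164168875 + 225498650
= 3.8967e+08


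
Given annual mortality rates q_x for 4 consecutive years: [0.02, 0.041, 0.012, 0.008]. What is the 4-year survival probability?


p_k = 1 - q_k for each year
Survival = product of (1 - q_k)
= 0.98 * 0.959 * 0.988 * 0.992
= 0.9211


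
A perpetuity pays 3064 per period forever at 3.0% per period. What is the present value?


PV = PMT / i
= 3064 / 0.03
= 102133.3333


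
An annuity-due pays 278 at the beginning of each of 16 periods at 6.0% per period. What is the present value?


PV_due = PMT * (1-(1+i)^(-n))/i * (1+i)
PV_immediate = 2809.4389
PV_due = 2809.4389 * 1.06
= 2978.0052


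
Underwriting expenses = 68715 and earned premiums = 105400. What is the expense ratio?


Expense ratio = expenses / premiums
= 68715 / 105400
= 0.6519


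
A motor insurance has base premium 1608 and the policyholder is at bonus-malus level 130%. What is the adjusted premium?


adjusted = base * BM_level / 100
= 1608 * 130 / 100
= 1608 * 1.3
= 2090.4


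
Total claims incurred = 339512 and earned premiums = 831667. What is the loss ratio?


Loss ratio = claims / premiums
= 339512 / 831667
= 0.4082


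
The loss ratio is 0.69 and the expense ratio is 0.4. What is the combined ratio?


Combined ratio = loss ratio + expense ratio
= 0.69 + 0.4
= 1.09


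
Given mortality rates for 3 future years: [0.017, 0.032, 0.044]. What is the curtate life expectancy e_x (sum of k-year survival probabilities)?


e_x = sum_{k=1}^{n} k_p_x
k_p_x values:
  1_p_x = 0.983
  2_p_x = 0.951544
  3_p_x = 0.909676
e_x = 2.8442


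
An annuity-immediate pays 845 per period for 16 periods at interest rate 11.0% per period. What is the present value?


PV = PMT * (1 - (1+i)^(-n)) / i
= 845 * (1 - (1+0.11)^(-16)) / 0.11
= 845 * (1 - 0.188292) / 0.11
= 845 * 7.379162
= 6235.3917


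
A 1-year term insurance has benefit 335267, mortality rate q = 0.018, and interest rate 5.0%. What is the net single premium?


NSP = benefit * q * v
v = 1/(1+i) = 0.952381
NSP = 335267 * 0.018 * 0.952381
= 5747.4343


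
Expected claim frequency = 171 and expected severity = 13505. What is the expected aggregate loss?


E[S] = E[N] * E[X]
= 171 * 13505
= 2.3094e+06


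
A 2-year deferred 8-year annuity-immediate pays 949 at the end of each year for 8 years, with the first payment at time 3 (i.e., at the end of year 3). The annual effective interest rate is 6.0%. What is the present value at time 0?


PV at time 2 of the 8-year annuity-immediate:
a_n = 949 * (1-(1+0.06)^(-8))/0.06 = 5893.0943
Discount back 2 years to time 0:
PV = 5893.0943 * (1+0.06)^(-2)
= 5893.0943 * 0.889996
= 5244.833


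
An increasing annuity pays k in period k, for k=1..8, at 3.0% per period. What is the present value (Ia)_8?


(Ia)_n = sum_{k=1}^{n} k * v^k, v = 1/(1+i)
v = 0.970874
Sum computed term by term:
(Ia)_8 = 30.5003


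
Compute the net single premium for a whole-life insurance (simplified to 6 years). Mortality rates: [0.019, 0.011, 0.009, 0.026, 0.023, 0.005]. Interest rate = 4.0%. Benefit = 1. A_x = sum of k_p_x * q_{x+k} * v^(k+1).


v = 0.961538
Year 0: k_p_x=1.0, q=0.019, term=0.018269
Year 1: k_p_x=0.981, q=0.011, term=0.009977
Year 2: k_p_x=0.970209, q=0.009, term=0.007763
Year 3: k_p_x=0.961477, q=0.026, term=0.021369
Year 4: k_p_x=0.936479, q=0.023, term=0.017703
Year 5: k_p_x=0.91494, q=0.005, term=0.003615
A_x = 0.0787


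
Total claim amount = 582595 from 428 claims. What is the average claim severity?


severity = total / number
= 582595 / 428
= 1361.2033


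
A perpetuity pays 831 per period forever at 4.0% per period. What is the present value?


PV = PMT / i
= 831 / 0.04
= 20775.0


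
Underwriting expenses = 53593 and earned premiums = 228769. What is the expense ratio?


Expense ratio = expenses / premiums
= 53593 / 228769
= 0.2343


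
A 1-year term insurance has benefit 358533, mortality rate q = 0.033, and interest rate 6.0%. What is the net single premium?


NSP = benefit * q * v
v = 1/(1+i) = 0.943396
NSP = 358533 * 0.033 * 0.943396
= 11161.8764


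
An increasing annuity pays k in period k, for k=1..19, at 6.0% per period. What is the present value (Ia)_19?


(Ia)_n = sum_{k=1}^{n} k * v^k, v = 1/(1+i)
v = 0.943396
Sum computed term by term:
(Ia)_19 = 92.4643


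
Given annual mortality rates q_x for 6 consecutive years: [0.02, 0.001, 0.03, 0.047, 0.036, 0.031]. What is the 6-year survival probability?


p_k = 1 - q_k for each year
Survival = product of (1 - q_k)
= 0.98 * 0.999 * 0.97 * 0.953 * 0.964 * 0.969
= 0.8454


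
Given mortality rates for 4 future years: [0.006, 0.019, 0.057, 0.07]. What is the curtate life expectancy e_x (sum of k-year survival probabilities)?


e_x = sum_{k=1}^{n} k_p_x
k_p_x values:
  1_p_x = 0.994
  2_p_x = 0.975114
  3_p_x = 0.919533
  4_p_x = 0.855165
e_x = 3.7438


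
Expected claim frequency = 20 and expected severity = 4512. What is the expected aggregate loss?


E[S] = E[N] * E[X]
= 20 * 4512
= 90240


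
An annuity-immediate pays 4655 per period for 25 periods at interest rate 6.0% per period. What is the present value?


PV = PMT * (1 - (1+i)^(-n)) / i
= 4655 * (1 - (1+0.06)^(-25)) / 0.06
= 4655 * (1 - 0.232999) / 0.06
= 4655 * 12.783356
= 59506.5229


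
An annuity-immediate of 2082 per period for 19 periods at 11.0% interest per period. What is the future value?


FV = PMT * ((1+i)^n - 1) / i
= 2082 * ((1.11)^19 - 1) / 0.11
= 2082 * (7.263344 - 1) / 0.11
= 118548.0149


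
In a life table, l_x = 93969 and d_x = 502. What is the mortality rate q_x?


q_x = d_x / l_x
= 502 / 93969
= 0.0053


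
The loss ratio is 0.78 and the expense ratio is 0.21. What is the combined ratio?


Combined ratio = loss ratio + expense ratio
= 0.78 + 0.21
= 0.99


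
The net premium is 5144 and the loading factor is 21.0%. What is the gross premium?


Gross = net * (1 + loading)
= 5144 * (1 + 0.21)
= 5144 * 1.21
= 6224.24


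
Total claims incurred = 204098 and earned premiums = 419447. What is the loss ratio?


Loss ratio = claims / premiums
= 204098 / 419447
= 0.4866


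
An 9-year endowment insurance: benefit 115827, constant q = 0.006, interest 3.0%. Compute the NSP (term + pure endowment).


Term component = 5289.2453
Pure endowment = 9_p_x * v^9 * benefit = 0.947278 * 0.766417 * 115827 = 84091.5282
NSP = 89380.7735


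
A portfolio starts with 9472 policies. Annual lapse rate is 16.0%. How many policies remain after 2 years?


remaining = initial * (1 - lapse)^years
= 9472 * (1 - 0.16)^2
= 9472 * 0.7056
= 6683.4432


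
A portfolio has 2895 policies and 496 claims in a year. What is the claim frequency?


frequency = claims / policies
= 496 / 2895
= 0.1713


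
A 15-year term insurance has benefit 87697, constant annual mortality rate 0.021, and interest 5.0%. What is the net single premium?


NSP = benefit * sum_{k=0}^{n-1} k_p_x * q * v^(k+1)
With constant q=0.021, v=0.952381
Sum = 0.192293
NSP = 87697 * 0.192293
= 16863.5505


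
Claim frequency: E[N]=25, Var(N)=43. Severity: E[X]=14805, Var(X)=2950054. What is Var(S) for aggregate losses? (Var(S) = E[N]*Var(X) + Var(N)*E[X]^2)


Var(S) = E[N]*Var(X) + Var(N)*E[X]^2
= 25*2950054 + 43*14805^2
= 73751350 + 9425085075
= 9.4988e+09


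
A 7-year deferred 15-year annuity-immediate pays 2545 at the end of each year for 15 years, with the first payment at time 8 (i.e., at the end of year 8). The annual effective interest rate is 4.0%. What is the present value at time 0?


PV at time 7 of the 15-year annuity-immediate:
a_n = 2545 * (1-(1+0.04)^(-15))/0.04 = 28296.296
Discount back 7 years to time 0:
PV = 28296.296 * (1+0.04)^(-7)
= 28296.296 * 0.759918
= 21502.8594


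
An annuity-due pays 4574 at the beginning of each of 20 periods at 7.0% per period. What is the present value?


PV_due = PMT * (1-(1+i)^(-n))/i * (1+i)
PV_immediate = 48457.0212
PV_due = 48457.0212 * 1.07
= 51849.0126


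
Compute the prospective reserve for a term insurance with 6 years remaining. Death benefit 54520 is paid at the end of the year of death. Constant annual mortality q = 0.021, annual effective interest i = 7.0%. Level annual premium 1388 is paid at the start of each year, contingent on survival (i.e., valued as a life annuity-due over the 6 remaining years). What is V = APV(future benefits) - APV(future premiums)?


v = 1/(1+i) = 0.934579
APV(future benefits) per unit = sum_{k=0}^{5} k_p_x * q * v^(k+1) = 0.095384
APV(future benefits) = 54520 * 0.095384 = 5200.334
Life annuity-due factor ä_{x:6} = sum_{k=0}^{5} k_p_x * v^k = 4.86004
APV(future premiums) = 1388 * 4.86004 = 6745.736
V = 5200.334 - 6745.736
= -1545.402


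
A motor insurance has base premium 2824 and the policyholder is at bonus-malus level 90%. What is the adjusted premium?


adjusted = base * BM_level / 100
= 2824 * 90 / 100
= 2824 * 0.9
= 2541.6


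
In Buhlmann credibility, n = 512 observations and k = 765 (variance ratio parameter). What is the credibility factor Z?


Z = n / (n + k)
= 512 / (512 + 765)
= 512 / 1277
= 0.4009


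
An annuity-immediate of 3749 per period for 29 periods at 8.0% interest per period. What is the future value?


FV = PMT * ((1+i)^n - 1) / i
= 3749 * ((1.08)^29 - 1) / 0.08
= 3749 * (9.317275 - 1) / 0.08
= 389768.2949


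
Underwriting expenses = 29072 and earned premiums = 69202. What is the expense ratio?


Expense ratio = expenses / premiums
= 29072 / 69202
= 0.4201


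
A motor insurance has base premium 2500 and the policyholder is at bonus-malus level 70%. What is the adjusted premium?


adjusted = base * BM_level / 100
= 2500 * 70 / 100
= 2500 * 0.7
= 1750.0


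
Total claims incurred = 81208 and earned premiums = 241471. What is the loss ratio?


Loss ratio = claims / premiums
= 81208 / 241471
= 0.3363


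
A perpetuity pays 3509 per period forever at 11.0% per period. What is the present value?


PV = PMT / i
= 3509 / 0.11
= 31900.0


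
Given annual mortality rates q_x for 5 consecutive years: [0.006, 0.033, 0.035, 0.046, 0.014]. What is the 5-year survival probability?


p_k = 1 - q_k for each year
Survival = product of (1 - q_k)
= 0.994 * 0.967 * 0.965 * 0.954 * 0.986
= 0.8725


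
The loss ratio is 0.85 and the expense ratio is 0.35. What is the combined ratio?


Combined ratio = loss ratio + expense ratio
= 0.85 + 0.35
= 1.2


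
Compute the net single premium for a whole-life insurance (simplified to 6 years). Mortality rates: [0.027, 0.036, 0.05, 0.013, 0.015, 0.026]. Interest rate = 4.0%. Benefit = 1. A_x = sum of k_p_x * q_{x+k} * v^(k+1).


v = 0.961538
Year 0: k_p_x=1.0, q=0.027, term=0.025962
Year 1: k_p_x=0.973, q=0.036, term=0.032385
Year 2: k_p_x=0.937972, q=0.05, term=0.041693
Year 3: k_p_x=0.891073, q=0.013, term=0.009902
Year 4: k_p_x=0.879489, q=0.015, term=0.010843
Year 5: k_p_x=0.866297, q=0.026, term=0.017801
A_x = 0.1386


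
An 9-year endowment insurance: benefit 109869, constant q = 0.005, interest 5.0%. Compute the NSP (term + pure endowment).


Term component = 3833.6795
Pure endowment = 9_p_x * v^9 * benefit = 0.95589 * 0.644609 * 109869 = 67698.525
NSP = 71532.2046


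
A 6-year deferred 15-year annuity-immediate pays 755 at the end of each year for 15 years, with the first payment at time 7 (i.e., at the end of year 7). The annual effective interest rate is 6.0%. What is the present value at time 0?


PV at time 6 of the 15-year annuity-immediate:
a_n = 755 * (1-(1+0.06)^(-15))/0.06 = 7332.748
Discount back 6 years to time 0:
PV = 7332.748 * (1+0.06)^(-6)
= 7332.748 * 0.704961
= 5169.298


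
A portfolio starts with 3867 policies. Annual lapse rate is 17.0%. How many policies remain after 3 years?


remaining = initial * (1 - lapse)^years
= 3867 * (1 - 0.17)^3
= 3867 * 0.571787
= 2211.1003


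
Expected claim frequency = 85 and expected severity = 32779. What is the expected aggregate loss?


E[S] = E[N] * E[X]
= 85 * 32779
= 2.7862e+06


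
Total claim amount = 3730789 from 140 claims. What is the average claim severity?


severity = total / number
= 3730789 / 140
= 26648.4929


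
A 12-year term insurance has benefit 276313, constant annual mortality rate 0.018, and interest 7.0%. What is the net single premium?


NSP = benefit * sum_{k=0}^{n-1} k_p_x * q * v^(k+1)
With constant q=0.018, v=0.934579
Sum = 0.131512
NSP = 276313 * 0.131512
= 36338.4515


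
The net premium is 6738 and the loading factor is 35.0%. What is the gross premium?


Gross = net * (1 + loading)
= 6738 * (1 + 0.35)
= 6738 * 1.35
= 9096.3


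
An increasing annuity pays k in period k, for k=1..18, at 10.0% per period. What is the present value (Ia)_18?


(Ia)_n = sum_{k=1}^{n} k * v^k, v = 1/(1+i)
v = 0.909091
Sum computed term by term:
(Ia)_18 = 57.841


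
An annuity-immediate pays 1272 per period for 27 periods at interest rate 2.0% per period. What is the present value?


PV = PMT * (1 - (1+i)^(-n)) / i
= 1272 * (1 - (1+0.02)^(-27)) / 0.02
= 1272 * (1 - 0.585862) / 0.02
= 1272 * 20.706898
= 26339.174


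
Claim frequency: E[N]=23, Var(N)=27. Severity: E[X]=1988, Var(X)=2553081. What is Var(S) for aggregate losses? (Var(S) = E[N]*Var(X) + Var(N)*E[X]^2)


Var(S) = E[N]*Var(X) + Var(N)*E[X]^2
= 23*2553081 + 27*1988^2
= 58720863 + 106707888
= 1.6543e+08


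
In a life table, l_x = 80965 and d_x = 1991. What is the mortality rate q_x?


q_x = d_x / l_x
= 1991 / 80965
= 0.0246


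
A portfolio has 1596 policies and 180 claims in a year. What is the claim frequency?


frequency = claims / policies
= 180 / 1596
= 0.1128


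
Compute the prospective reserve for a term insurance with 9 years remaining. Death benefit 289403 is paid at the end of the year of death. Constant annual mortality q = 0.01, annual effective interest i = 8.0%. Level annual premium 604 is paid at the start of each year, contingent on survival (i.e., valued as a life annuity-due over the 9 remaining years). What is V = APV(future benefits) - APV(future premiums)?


v = 1/(1+i) = 0.925926
APV(future benefits) per unit = sum_{k=0}^{8} k_p_x * q * v^(k+1) = 0.060335
APV(future benefits) = 289403 * 0.060335 = 17461.0959
Life annuity-due factor ä_{x:9} = sum_{k=0}^{8} k_p_x * v^k = 6.516167
APV(future premiums) = 604 * 6.516167 = 3935.765
V = 17461.0959 - 3935.765
= 13525.3309


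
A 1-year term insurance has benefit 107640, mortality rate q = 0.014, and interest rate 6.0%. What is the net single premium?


NSP = benefit * q * v
v = 1/(1+i) = 0.943396
NSP = 107640 * 0.014 * 0.943396
= 1421.6604


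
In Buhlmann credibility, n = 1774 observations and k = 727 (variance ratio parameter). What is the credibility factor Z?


Z = n / (n + k)
= 1774 / (1774 + 727)
= 1774 / 2501
= 0.7093


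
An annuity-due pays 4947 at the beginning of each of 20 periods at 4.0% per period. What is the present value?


PV_due = PMT * (1-(1+i)^(-n))/i * (1+i)
PV_immediate = 67231.3444
PV_due = 67231.3444 * 1.04
= 69920.5982


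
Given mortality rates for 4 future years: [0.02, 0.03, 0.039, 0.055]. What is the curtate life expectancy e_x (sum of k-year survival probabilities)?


e_x = sum_{k=1}^{n} k_p_x
k_p_x values:
  1_p_x = 0.98
  2_p_x = 0.9506
  3_p_x = 0.913527
  4_p_x = 0.863283
e_x = 3.7074


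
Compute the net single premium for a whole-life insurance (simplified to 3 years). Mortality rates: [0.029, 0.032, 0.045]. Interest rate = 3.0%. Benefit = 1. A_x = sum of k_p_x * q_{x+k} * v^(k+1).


v = 0.970874
Year 0: k_p_x=1.0, q=0.029, term=0.028155
Year 1: k_p_x=0.971, q=0.032, term=0.029288
Year 2: k_p_x=0.939928, q=0.045, term=0.038708
A_x = 0.0962


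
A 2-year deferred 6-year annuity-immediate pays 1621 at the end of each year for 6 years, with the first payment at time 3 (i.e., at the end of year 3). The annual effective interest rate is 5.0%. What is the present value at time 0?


PV at time 2 of the 6-year annuity-immediate:
a_n = 1621 * (1-(1+0.05)^(-6))/0.05 = 8227.6968
Discount back 2 years to time 0:
PV = 8227.6968 * (1+0.05)^(-2)
= 8227.6968 * 0.907029
= 7462.7636


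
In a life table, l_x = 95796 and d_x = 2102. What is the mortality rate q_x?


q_x = d_x / l_x
= 2102 / 95796
= 0.0219


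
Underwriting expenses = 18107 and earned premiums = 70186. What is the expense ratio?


Expense ratio = expenses / premiums
= 18107 / 70186
= 0.258


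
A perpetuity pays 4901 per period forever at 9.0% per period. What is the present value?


PV = PMT / i
= 4901 / 0.09
= 54455.5556


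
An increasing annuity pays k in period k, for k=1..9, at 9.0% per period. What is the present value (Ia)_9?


(Ia)_n = sum_{k=1}^{n} k * v^k, v = 1/(1+i)
v = 0.917431
Sum computed term by term:
(Ia)_9 = 26.5663


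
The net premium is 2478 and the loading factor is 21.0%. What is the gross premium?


Gross = net * (1 + loading)
= 2478 * (1 + 0.21)
= 2478 * 1.21
= 2998.38


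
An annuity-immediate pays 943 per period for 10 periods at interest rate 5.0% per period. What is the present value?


PV = PMT * (1 - (1+i)^(-n)) / i
= 943 * (1 - (1+0.05)^(-10)) / 0.05
= 943 * (1 - 0.613913) / 0.05
= 943 * 7.721735
= 7281.596


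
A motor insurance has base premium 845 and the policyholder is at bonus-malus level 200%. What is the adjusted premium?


adjusted = base * BM_level / 100
= 845 * 200 / 100
= 845 * 2.0
= 1690.0


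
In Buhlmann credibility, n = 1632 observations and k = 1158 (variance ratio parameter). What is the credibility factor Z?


Z = n / (n + k)
= 1632 / (1632 + 1158)
= 1632 / 2790
= 0.5849


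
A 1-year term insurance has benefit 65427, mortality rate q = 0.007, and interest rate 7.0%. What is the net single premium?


NSP = benefit * q * v
v = 1/(1+i) = 0.934579
NSP = 65427 * 0.007 * 0.934579
= 428.0271


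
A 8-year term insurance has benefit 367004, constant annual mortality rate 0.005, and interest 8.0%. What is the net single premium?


NSP = benefit * sum_{k=0}^{n-1} k_p_x * q * v^(k+1)
With constant q=0.005, v=0.925926
Sum = 0.028292
NSP = 367004 * 0.028292
= 10383.3515


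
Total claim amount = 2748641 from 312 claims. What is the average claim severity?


severity = total / number
= 2748641 / 312
= 8809.7468


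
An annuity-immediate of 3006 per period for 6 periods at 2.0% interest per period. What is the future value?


FV = PMT * ((1+i)^n - 1) / i
= 3006 * ((1.02)^6 - 1) / 0.02
= 3006 * (1.126162 - 1) / 0.02
= 18962.2116


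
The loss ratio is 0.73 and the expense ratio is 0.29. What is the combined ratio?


Combined ratio = loss ratio + expense ratio
= 0.73 + 0.29
= 1.02


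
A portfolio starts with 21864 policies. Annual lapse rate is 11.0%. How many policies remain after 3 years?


remaining = initial * (1 - lapse)^years
= 21864 * (1 - 0.11)^3
= 21864 * 0.704969
= 15413.4422


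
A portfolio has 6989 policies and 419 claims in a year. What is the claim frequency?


frequency = claims / policies
= 419 / 6989
= 0.06


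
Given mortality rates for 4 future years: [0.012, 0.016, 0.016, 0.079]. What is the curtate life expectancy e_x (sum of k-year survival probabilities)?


e_x = sum_{k=1}^{n} k_p_x
k_p_x values:
  1_p_x = 0.988
  2_p_x = 0.972192
  3_p_x = 0.956637
  4_p_x = 0.881063
e_x = 3.7979


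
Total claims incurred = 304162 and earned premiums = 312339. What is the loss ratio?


Loss ratio = claims / premiums
= 304162 / 312339
= 0.9738


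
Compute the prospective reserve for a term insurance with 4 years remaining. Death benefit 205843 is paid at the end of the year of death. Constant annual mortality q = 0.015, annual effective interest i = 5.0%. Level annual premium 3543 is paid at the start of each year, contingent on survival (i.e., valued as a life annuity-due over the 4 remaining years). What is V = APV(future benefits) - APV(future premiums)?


v = 1/(1+i) = 0.952381
APV(future benefits) per unit = sum_{k=0}^{3} k_p_x * q * v^(k+1) = 0.052052
APV(future benefits) = 205843 * 0.052052 = 10714.6075
Life annuity-due factor ä_{x:4} = sum_{k=0}^{3} k_p_x * v^k = 3.643663
APV(future premiums) = 3543 * 3.643663 = 12909.498
V = 10714.6075 - 12909.498
= -2194.8905


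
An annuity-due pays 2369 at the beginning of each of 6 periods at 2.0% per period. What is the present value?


PV_due = PMT * (1-(1+i)^(-n))/i * (1+i)
PV_immediate = 13269.7898
PV_due = 13269.7898 * 1.02
= 13535.1856


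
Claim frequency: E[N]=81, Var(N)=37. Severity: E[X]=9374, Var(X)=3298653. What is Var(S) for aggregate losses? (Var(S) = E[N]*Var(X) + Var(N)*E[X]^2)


Var(S) = E[N]*Var(X) + Var(N)*E[X]^2
= 81*3298653 + 37*9374^2
= 267190893 + 3251259412
= 3.5185e+09


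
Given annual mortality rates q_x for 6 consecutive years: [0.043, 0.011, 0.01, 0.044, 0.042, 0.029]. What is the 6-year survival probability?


p_k = 1 - q_k for each year
Survival = product of (1 - q_k)
= 0.957 * 0.989 * 0.99 * 0.956 * 0.958 * 0.971
= 0.8333


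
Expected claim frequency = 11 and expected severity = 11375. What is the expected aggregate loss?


E[S] = E[N] * E[X]
= 11 * 11375
= 125125


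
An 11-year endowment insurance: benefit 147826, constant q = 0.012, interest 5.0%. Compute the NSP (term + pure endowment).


Term component = 13963.2764
Pure endowment = 11_p_x * v^11 * benefit = 0.875642 * 0.584679 * 147826 = 75682.4053
NSP = 89645.6817


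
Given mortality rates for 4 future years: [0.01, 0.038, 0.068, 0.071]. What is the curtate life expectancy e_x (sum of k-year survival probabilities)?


e_x = sum_{k=1}^{n} k_p_x
k_p_x values:
  1_p_x = 0.99
  2_p_x = 0.95238
  3_p_x = 0.887618
  4_p_x = 0.824597
e_x = 3.6546


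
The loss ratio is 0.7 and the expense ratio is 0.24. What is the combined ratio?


Combined ratio = loss ratio + expense ratio
= 0.7 + 0.24
= 0.94


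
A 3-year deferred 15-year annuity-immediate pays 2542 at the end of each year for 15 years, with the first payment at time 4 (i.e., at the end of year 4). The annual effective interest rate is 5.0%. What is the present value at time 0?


PV at time 3 of the 15-year annuity-immediate:
a_n = 2542 * (1-(1+0.05)^(-15))/0.05 = 26385.0907
Discount back 3 years to time 0:
PV = 26385.0907 * (1+0.05)^(-3)
= 26385.0907 * 0.863838
= 22792.4334


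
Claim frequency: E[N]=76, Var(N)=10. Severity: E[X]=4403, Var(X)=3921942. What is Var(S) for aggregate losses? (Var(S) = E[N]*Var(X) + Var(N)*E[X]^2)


Var(S) = E[N]*Var(X) + Var(N)*E[X]^2
= 76*3921942 + 10*4403^2
= 298067592 + 193864090
= 4.9193e+08


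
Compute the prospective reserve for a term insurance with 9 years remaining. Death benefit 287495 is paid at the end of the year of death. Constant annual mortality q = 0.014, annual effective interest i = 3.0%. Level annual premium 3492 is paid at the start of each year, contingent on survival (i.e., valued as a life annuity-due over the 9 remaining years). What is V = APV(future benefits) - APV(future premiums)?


v = 1/(1+i) = 0.970874
APV(future benefits) per unit = sum_{k=0}^{8} k_p_x * q * v^(k+1) = 0.103383
APV(future benefits) = 287495 * 0.103383 = 29721.9984
Life annuity-due factor ä_{x:9} = sum_{k=0}^{8} k_p_x * v^k = 7.60601
APV(future premiums) = 3492 * 7.60601 = 26560.1873
V = 29721.9984 - 26560.1873
= 3161.811


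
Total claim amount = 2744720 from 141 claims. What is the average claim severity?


severity = total / number
= 2744720 / 141
= 19466.0993


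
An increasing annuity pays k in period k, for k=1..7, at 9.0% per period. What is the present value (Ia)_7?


(Ia)_n = sum_{k=1}^{n} k * v^k, v = 1/(1+i)
v = 0.917431
Sum computed term by term:
(Ia)_7 = 18.4075


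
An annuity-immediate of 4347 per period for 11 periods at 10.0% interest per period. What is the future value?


FV = PMT * ((1+i)^n - 1) / i
= 4347 * ((1.1)^11 - 1) / 0.1
= 4347 * (2.853117 - 1) / 0.1
= 80554.9832


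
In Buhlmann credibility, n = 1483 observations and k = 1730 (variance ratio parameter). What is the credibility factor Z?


Z = n / (n + k)
= 1483 / (1483 + 1730)
= 1483 / 3213
= 0.4616


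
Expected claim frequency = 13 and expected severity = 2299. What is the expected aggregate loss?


E[S] = E[N] * E[X]
= 13 * 2299
= 29887


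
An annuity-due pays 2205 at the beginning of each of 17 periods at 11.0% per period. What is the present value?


PV_due = PMT * (1-(1+i)^(-n))/i * (1+i)
PV_immediate = 16645.0916
PV_due = 16645.0916 * 1.11
= 18476.0517


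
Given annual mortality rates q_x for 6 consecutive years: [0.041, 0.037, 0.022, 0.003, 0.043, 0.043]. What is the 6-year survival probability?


p_k = 1 - q_k for each year
Survival = product of (1 - q_k)
= 0.959 * 0.963 * 0.978 * 0.997 * 0.957 * 0.957
= 0.8247


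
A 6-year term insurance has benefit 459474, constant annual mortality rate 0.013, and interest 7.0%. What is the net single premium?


NSP = benefit * sum_{k=0}^{n-1} k_p_x * q * v^(k+1)
With constant q=0.013, v=0.934579
Sum = 0.06014
NSP = 459474 * 0.06014
= 27632.8756


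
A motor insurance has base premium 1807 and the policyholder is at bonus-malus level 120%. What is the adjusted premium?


adjusted = base * BM_level / 100
= 1807 * 120 / 100
= 1807 * 1.2
= 2168.4


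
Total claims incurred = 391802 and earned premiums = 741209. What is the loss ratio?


Loss ratio = claims / premiums
= 391802 / 741209
= 0.5286


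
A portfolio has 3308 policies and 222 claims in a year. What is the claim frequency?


frequency = claims / policies
= 222 / 3308
= 0.0671


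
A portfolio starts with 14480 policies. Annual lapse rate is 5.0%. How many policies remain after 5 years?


remaining = initial * (1 - lapse)^years
= 14480 * (1 - 0.05)^5
= 14480 * 0.773781
= 11204.348


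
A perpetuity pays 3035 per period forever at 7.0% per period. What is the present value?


PV = PMT / i
= 3035 / 0.07
= 43357.1429


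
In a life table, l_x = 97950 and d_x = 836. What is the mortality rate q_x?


q_x = d_x / l_x
= 836 / 97950
= 0.0085


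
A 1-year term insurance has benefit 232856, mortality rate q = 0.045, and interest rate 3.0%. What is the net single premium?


NSP = benefit * q * v
v = 1/(1+i) = 0.970874
NSP = 232856 * 0.045 * 0.970874
= 10173.3204


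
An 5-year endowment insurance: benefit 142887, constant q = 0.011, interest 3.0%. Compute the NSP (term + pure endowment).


Term component = 7046.1621
Pure endowment = 5_p_x * v^5 * benefit = 0.946197 * 0.862609 * 142887 = 116624.0321
NSP = 123670.1942


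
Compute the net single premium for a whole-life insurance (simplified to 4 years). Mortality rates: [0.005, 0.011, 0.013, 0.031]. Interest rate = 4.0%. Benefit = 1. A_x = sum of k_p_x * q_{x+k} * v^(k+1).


v = 0.961538
Year 0: k_p_x=1.0, q=0.005, term=0.004808
Year 1: k_p_x=0.995, q=0.011, term=0.010119
Year 2: k_p_x=0.984055, q=0.013, term=0.011373
Year 3: k_p_x=0.971262, q=0.031, term=0.025737
A_x = 0.052


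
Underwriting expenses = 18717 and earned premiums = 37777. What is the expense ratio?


Expense ratio = expenses / premiums
= 18717 / 37777
= 0.4955


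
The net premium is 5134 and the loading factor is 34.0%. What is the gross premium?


Gross = net * (1 + loading)
= 5134 * (1 + 0.34)
= 5134 * 1.34
= 6879.56


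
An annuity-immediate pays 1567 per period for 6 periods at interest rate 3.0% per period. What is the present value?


PV = PMT * (1 - (1+i)^(-n)) / i
= 1567 * (1 - (1+0.03)^(-6)) / 0.03
= 1567 * (1 - 0.837484) / 0.03
= 1567 * 5.417191
= 8488.739


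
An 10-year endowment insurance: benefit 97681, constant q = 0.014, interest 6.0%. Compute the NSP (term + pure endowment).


Term component = 9517.9422
Pure endowment = 10_p_x * v^10 * benefit = 0.868499 * 0.558395 * 97681 = 47371.8771
NSP = 56889.8193


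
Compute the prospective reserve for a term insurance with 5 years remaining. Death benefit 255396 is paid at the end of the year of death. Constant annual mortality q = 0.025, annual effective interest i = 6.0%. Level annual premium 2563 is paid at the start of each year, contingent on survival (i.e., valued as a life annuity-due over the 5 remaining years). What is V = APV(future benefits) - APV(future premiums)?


v = 1/(1+i) = 0.943396
APV(future benefits) per unit = sum_{k=0}^{4} k_p_x * q * v^(k+1) = 0.100469
APV(future benefits) = 255396 * 0.100469 = 25659.3388
Life annuity-due factor ä_{x:5} = sum_{k=0}^{4} k_p_x * v^k = 4.259879
APV(future premiums) = 2563 * 4.259879 = 10918.069
V = 25659.3388 - 10918.069
= 14741.2699


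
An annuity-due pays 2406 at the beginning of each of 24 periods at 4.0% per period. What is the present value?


PV_due = PMT * (1-(1+i)^(-n))/i * (1+i)
PV_immediate = 36684.1933
PV_due = 36684.1933 * 1.04
= 38151.5611


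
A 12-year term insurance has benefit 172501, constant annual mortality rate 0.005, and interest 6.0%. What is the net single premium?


NSP = benefit * sum_{k=0}^{n-1} k_p_x * q * v^(k+1)
With constant q=0.005, v=0.943396
Sum = 0.040926
NSP = 172501 * 0.040926
= 7059.8332


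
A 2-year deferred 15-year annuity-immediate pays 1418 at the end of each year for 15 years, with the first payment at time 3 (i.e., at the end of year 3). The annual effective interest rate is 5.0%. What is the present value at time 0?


PV at time 2 of the 15-year annuity-immediate:
a_n = 1418 * (1-(1+0.05)^(-15))/0.05 = 14718.3551
Discount back 2 years to time 0:
PV = 14718.3551 * (1+0.05)^(-2)
= 14718.3551 * 0.907029
= 13349.9819


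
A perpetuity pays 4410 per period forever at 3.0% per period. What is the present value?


PV = PMT / i
= 4410 / 0.03
= 147000.0


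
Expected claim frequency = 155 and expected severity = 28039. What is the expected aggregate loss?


E[S] = E[N] * E[X]
= 155 * 28039
= 4.3460e+06


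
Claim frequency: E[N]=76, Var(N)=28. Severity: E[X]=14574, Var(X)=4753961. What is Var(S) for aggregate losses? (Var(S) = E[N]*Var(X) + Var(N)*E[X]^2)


Var(S) = E[N]*Var(X) + Var(N)*E[X]^2
= 76*4753961 + 28*14574^2
= 361301036 + 5947241328
= 6.3085e+09


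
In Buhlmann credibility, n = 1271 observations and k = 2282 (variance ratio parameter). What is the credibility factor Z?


Z = n / (n + k)
= 1271 / (1271 + 2282)
= 1271 / 3553
= 0.3577


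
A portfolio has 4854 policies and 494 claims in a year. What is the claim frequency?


frequency = claims / policies
= 494 / 4854
= 0.1018


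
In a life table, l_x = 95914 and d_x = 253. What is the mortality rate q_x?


q_x = d_x / l_x
= 253 / 95914
= 0.0026


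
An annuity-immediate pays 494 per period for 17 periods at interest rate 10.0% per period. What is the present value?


PV = PMT * (1 - (1+i)^(-n)) / i
= 494 * (1 - (1+0.1)^(-17)) / 0.1
= 494 * (1 - 0.197845) / 0.1
= 494 * 8.021553
= 3962.6473


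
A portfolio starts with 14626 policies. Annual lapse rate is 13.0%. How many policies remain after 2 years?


remaining = initial * (1 - lapse)^years
= 14626 * (1 - 0.13)^2
= 14626 * 0.7569
= 11070.4194


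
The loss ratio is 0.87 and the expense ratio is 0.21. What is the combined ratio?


Combined ratio = loss ratio + expense ratio
= 0.87 + 0.21
= 1.08


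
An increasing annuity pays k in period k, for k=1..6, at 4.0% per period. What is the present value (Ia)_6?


(Ia)_n = sum_{k=1}^{n} k * v^k, v = 1/(1+i)
v = 0.961538
Sum computed term by term:
(Ia)_6 = 17.7484


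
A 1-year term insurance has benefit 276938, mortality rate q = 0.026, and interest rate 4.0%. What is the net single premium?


NSP = benefit * q * v
v = 1/(1+i) = 0.961538
NSP = 276938 * 0.026 * 0.961538
= 6923.45


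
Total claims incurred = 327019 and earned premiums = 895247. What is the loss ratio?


Loss ratio = claims / premiums
= 327019 / 895247
= 0.3653


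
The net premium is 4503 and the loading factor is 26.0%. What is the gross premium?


Gross = net * (1 + loading)
= 4503 * (1 + 0.26)
= 4503 * 1.26
= 5673.78


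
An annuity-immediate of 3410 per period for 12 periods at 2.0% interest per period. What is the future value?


FV = PMT * ((1+i)^n - 1) / i
= 3410 * ((1.02)^12 - 1) / 0.02
= 3410 * (1.268242 - 1) / 0.02
= 45735.226


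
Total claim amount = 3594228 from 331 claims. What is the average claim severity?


severity = total / number
= 3594228 / 331
= 10858.6949


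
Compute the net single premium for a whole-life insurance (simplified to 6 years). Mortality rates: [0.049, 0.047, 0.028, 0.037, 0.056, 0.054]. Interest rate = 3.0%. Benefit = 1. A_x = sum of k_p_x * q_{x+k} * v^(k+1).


v = 0.970874
Year 0: k_p_x=1.0, q=0.049, term=0.047573
Year 1: k_p_x=0.951, q=0.047, term=0.042131
Year 2: k_p_x=0.906303, q=0.028, term=0.023223
Year 3: k_p_x=0.880927, q=0.037, term=0.02896
Year 4: k_p_x=0.848332, q=0.056, term=0.04098
Year 5: k_p_x=0.800826, q=0.054, term=0.036217
A_x = 0.2191


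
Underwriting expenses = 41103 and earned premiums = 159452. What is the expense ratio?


Expense ratio = expenses / premiums
= 41103 / 159452
= 0.2578


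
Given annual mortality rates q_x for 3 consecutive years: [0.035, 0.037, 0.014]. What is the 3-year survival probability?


p_k = 1 - q_k for each year
Survival = product of (1 - q_k)
= 0.965 * 0.963 * 0.986
= 0.9163


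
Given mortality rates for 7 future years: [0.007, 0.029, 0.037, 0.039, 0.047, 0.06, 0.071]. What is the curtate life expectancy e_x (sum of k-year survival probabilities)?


e_x = sum_{k=1}^{n} k_p_x
k_p_x values:
  1_p_x = 0.993
  2_p_x = 0.964203
  3_p_x = 0.928527
  4_p_x = 0.892315
  5_p_x = 0.850376
  6_p_x = 0.799354
  7_p_x = 0.742599
e_x = 6.1704


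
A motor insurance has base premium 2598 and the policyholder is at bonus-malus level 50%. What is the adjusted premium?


adjusted = base * BM_level / 100
= 2598 * 50 / 100
= 2598 * 0.5
= 1299.0


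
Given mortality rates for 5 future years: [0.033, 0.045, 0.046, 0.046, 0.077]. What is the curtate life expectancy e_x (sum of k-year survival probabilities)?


e_x = sum_{k=1}^{n} k_p_x
k_p_x values:
  1_p_x = 0.967
  2_p_x = 0.923485
  3_p_x = 0.881005
  4_p_x = 0.840478
  5_p_x = 0.775762
e_x = 4.3877


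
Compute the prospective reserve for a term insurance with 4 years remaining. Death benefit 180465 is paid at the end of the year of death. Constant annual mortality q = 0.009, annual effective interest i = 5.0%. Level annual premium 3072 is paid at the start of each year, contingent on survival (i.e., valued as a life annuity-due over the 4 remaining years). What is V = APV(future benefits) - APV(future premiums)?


v = 1/(1+i) = 0.952381
APV(future benefits) per unit = sum_{k=0}^{3} k_p_x * q * v^(k+1) = 0.031503
APV(future benefits) = 180465 * 0.031503 = 5685.1258
Life annuity-due factor ä_{x:4} = sum_{k=0}^{3} k_p_x * v^k = 3.675309
APV(future premiums) = 3072 * 3.675309 = 11290.5499
V = 5685.1258 - 11290.5499
= -5605.4241


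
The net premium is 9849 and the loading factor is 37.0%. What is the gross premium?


Gross = net * (1 + loading)
= 9849 * (1 + 0.37)
= 9849 * 1.37
= 13493.13


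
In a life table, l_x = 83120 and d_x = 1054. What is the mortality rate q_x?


q_x = d_x / l_x
= 1054 / 83120
= 0.0127


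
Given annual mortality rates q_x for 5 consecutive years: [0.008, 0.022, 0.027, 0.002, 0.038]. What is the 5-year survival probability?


p_k = 1 - q_k for each year
Survival = product of (1 - q_k)
= 0.992 * 0.978 * 0.973 * 0.998 * 0.962
= 0.9063


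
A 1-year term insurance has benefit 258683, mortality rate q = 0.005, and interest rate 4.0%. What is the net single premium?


NSP = benefit * q * v
v = 1/(1+i) = 0.961538
NSP = 258683 * 0.005 * 0.961538
= 1243.6683
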